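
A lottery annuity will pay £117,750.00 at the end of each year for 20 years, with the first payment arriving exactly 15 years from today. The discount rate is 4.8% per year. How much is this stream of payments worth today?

Ordinary annuity of 20 payments, first payment at period 15.
Periodic rate r = 0.048 per year.
The ordinary-annuity PV formula values the stream one period before the first payment (period 14); discount that back 14 periods:
PV₀ = 117,750 × [1 − (1+r)^−20] / r × (1+r)^−14 = £774,274.41

£774,274.41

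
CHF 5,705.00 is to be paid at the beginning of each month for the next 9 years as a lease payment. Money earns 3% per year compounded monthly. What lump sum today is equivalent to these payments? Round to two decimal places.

This is an annuity due: 108 payments of CHF 5,705.00 at the beginning of each month.
Periodic rate r = 0.03/12 per month; n is counted in months.
PV = PMT × [(1 − (1+r)^−n)/r] × (1+r) = 5,705 × [1 − (1+r)^−108] / r × (1+r) = CHF 540,729.39

CHF 540,729.39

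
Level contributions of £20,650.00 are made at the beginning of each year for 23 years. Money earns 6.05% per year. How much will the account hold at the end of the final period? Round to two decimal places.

£1,035,749.78

This is an annuity due: 23 deposits of £20,650.00 at the beginning of each year.
Periodic rate r = 0.0605 per year.
FV = PMT × [((1+r)^n − 1)/r] × (1+r) = 20,650 × [(1+r)^23 − 1] / r × (1+r) = £1,035,749.78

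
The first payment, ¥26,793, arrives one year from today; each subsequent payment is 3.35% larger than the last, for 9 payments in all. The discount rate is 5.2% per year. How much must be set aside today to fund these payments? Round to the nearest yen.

¥213,738

Periodic rate r = 0.052 per year.
Growing ordinary annuity: PV = PMT₁ × [1 − ((1+g)/(1+r))^n] / (r − g) = 26,793 × [1 − ((1+0.0335)/(1+r))^9] / (r − 0.0335) = ¥213,738.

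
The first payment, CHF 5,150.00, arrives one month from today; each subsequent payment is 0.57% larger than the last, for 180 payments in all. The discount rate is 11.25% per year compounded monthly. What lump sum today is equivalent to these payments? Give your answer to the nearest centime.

CHF 674,563.78

Periodic rate r = 0.1125/12 per month; n is counted in months.
Growing ordinary annuity: PV = PMT₁ × [1 − ((1+g)/(1+r))^n] / (r − g) = 5,150 × [1 − ((1+0.0057)/(1+r))^180] / (r − 0.0057) = CHF 674,563.78.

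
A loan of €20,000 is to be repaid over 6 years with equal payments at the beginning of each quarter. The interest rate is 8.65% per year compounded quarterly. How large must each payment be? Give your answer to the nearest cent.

€1,054.19

Level annuity due; solve PV = PMT × [(1 − (1+r)^−n)/r] × (1+r) for PMT.
Periodic rate r = 0.0865/4 per quarter; n is counted in quarters.
With n = 24: PMT = 20,000 / ([(1 − (1+r)^−n)/r] × (1+r)) = €1,054.19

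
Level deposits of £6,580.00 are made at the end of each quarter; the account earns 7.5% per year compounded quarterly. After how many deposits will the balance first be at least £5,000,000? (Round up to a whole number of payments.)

Periodic rate r = 0.075/4 per quarter; n is counted in quarters.
Ordinary annuity FV: 5,000,000 = 6,580 × [((1+r)^n − 1)/r].
(1+r)^n = 1 + 5,000,000 × r / 6,580, so n = ln(1 + 5,000,000·r/6,580) / ln(1+r) = 146.66.
Round up to a whole number of payments: n = 147.

147 payments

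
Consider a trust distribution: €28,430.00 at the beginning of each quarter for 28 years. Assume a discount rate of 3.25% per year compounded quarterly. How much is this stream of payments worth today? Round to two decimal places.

€2,102,369.37

This is an annuity due: 112 payments of €28,430.00 at the beginning of each quarter.
Periodic rate r = 0.0325/4 per quarter; n is counted in quarters.
PV = PMT × [(1 − (1+r)^−n)/r] × (1+r) = 28,430 × [1 − (1+r)^−112] / r × (1+r) = €2,102,369.37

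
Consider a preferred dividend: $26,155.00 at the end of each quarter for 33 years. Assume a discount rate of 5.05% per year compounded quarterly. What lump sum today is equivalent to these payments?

$1,676,223.52

This is an ordinary annuity: 132 payments of $26,155.00 at the end of each quarter.
Periodic rate r = 0.0505/4 per quarter; n is counted in quarters.
PV = PMT × [(1 − (1+r)^−n)/r] = 26,155 × [1 − (1+r)^−132] / r = $1,676,223.52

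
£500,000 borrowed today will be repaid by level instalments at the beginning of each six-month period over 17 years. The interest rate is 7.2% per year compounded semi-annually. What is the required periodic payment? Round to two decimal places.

£24,836.61

Level annuity due; solve PV = PMT × [(1 − (1+r)^−n)/r] × (1+r) for PMT.
Periodic rate r = 0.072/2 per half-year; n is counted in half-years.
With n = 34: PMT = 500,000 / ([(1 − (1+r)^−n)/r] × (1+r)) = £24,836.61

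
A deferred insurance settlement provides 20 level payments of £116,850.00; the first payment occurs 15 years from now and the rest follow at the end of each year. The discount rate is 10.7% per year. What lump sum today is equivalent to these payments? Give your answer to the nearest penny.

Ordinary annuity of 20 payments, first payment at period 15.
Periodic rate r = 0.107 per year.
The ordinary-annuity PV formula values the stream one period before the first payment (period 14); discount that back 14 periods:
PV₀ = 116,850 × [1 − (1+r)^−20] / r × (1+r)^−14 = £228,681.87

£228,681.87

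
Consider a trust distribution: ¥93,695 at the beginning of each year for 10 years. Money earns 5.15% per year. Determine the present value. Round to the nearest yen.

This is an annuity due: 10 payments of ¥93,695 at the beginning of each year.
Periodic rate r = 0.0515 per year.
PV = PMT × [(1 − (1+r)^−n)/r] × (1+r) = 93,695 × [1 − (1+r)^−10] / r × (1+r) = ¥755,236

¥755,236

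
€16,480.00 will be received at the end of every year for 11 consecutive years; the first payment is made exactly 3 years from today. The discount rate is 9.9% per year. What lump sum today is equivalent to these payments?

Ordinary annuity of 11 payments, first payment at period 3.
Periodic rate r = 0.099 per year.
The ordinary-annuity PV formula values the stream one period before the first payment (period 2); discount that back 2 periods:
PV₀ = 16,480 × [1 − (1+r)^−11] / r × (1+r)^−2 = €89,032.18

€89,032.18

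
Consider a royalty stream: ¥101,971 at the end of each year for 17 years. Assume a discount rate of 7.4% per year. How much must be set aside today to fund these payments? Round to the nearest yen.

This is an ordinary annuity: 17 payments of ¥101,971 at the end of each year.
Periodic rate r = 0.074 per year.
PV = PMT × [(1 − (1+r)^−n)/r] = 101,971 × [1 − (1+r)^−17] / r = ¥968,564

¥968,564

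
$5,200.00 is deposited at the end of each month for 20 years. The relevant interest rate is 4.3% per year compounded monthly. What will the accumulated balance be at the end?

$1,972,900.69

This is an ordinary annuity: 240 deposits of $5,200.00 at the end of each month.
Periodic rate r = 0.043/12 per month; n is counted in months.
FV = PMT × [((1+r)^n − 1)/r] = 5,200 × [(1+r)^240 − 1] / r = $1,972,900.69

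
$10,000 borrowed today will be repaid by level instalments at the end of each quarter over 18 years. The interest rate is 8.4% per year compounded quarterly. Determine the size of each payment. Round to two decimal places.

Level ordinary annuity; solve PV = PMT × [(1 − (1+r)^−n)/r] for PMT.
Periodic rate r = 0.084/4 per quarter; n is counted in quarters.
With n = 72: PMT = 10,000 / ([(1 − (1+r)^−n)/r]) = $270.60

$270.60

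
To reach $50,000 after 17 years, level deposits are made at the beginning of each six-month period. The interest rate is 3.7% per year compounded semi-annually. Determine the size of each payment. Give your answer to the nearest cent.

Level annuity due; solve FV = PMT × [((1+r)^n − 1)/r] × (1+r) for PMT.
Periodic rate r = 0.037/2 per half-year; n is counted in half-years.
With n = 34: PMT = 50,000 / ([((1+r)^n − 1)/r] × (1+r)) = $1,049.96

$1,049.96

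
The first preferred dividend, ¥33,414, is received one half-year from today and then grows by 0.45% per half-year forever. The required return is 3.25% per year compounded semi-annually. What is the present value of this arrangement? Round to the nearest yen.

¥2,843,745

Periodic rate r = 0.0325/2 per half-year.
Growing perpetuity (Gordon): PV = PMT₁ / (r − g) = 33,414 / (r − 0.0045) = ¥2,843,745.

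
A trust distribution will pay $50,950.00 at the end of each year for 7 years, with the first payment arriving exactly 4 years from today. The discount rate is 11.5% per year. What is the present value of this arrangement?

$170,435.46

Ordinary annuity of 7 payments, first payment at period 4.
Periodic rate r = 0.115 per year.
The ordinary-annuity PV formula values the stream one period before the first payment (period 3); discount that back 3 periods:
PV₀ = 50,950 × [1 − (1+r)^−7] / r × (1+r)^−3 = $170,435.46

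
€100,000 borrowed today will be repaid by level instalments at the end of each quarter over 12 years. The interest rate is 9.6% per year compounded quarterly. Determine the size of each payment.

Level ordinary annuity; solve PV = PMT × [(1 − (1+r)^−n)/r] for PMT.
Periodic rate r = 0.096/4 per quarter; n is counted in quarters.
With n = 48: PMT = 100,000 / ([(1 − (1+r)^−n)/r]) = €3,531.14

€3,531.14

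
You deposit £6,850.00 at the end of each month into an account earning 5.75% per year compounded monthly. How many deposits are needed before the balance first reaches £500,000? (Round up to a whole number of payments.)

63 payments

Periodic rate r = 0.0575/12 per month; n is counted in months.
Ordinary annuity FV: 500,000 = 6,850 × [((1+r)^n − 1)/r].
(1+r)^n = 1 + 500,000 × r / 6,850, so n = ln(1 + 500,000·r/6,850) / ln(1+r) = 62.74.
Round up to a whole number of payments: n = 63.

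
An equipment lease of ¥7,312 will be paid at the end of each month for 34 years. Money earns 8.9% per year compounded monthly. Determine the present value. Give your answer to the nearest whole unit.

¥937,526

This is an ordinary annuity: 408 payments of ¥7,312 at the end of each month.
Periodic rate r = 0.089/12 per month; n is counted in months.
PV = PMT × [(1 − (1+r)^−n)/r] = 7,312 × [1 − (1+r)^−408] / r = ¥937,526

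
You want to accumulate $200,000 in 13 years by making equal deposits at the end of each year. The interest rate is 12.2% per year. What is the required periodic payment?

Level ordinary annuity; solve FV = PMT × [((1+r)^n − 1)/r] for PMT.
Periodic rate r = 0.122 per year.
With n = 13: PMT = 200,000 / ([((1+r)^n − 1)/r]) = $7,040.06

$7,040.06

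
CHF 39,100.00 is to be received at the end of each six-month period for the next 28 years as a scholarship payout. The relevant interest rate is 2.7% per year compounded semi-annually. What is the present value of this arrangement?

CHF 1,529,471.59

This is an ordinary annuity: 56 payments of CHF 39,100.00 at the end of each six-month period.
Periodic rate r = 0.027/2 per half-year; n is counted in half-years.
PV = PMT × [(1 − (1+r)^−n)/r] = 39,100 × [1 − (1+r)^−56] / r = CHF 1,529,471.59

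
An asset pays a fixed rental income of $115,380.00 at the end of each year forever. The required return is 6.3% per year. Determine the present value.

Periodic rate r = 0.063 per year.
Level perpetuity: PV = PMT / r = 115,380 / (0.063) = $1,831,428.57.

$1,831,428.57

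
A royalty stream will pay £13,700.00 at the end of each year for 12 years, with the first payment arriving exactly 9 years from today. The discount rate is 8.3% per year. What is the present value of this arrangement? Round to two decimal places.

Ordinary annuity of 12 payments, first payment at period 9.
Periodic rate r = 0.083 per year.
The ordinary-annuity PV formula values the stream one period before the first payment (period 8); discount that back 8 periods:
PV₀ = 13,700 × [1 − (1+r)^−12] / r × (1+r)^−8 = £53,717.55

£53,717.55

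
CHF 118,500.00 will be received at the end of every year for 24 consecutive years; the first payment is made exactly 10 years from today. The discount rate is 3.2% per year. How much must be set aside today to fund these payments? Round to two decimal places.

CHF 1,479,417.50

Ordinary annuity of 24 payments, first payment at period 10.
Periodic rate r = 0.032 per year.
The ordinary-annuity PV formula values the stream one period before the first payment (period 9); discount that back 9 periods:
PV₀ = 118,500 × [1 − (1+r)^−24] / r × (1+r)^−9 = CHF 1,479,417.50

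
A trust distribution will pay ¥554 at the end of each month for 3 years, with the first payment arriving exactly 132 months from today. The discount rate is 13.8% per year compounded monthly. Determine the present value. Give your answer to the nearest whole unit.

¥3,635

Ordinary annuity of 36 payments, first payment at period 132.
Periodic rate r = 0.138/12 per month; n is counted in months.
The ordinary-annuity PV formula values the stream one period before the first payment (period 131); discount that back 131 periods:
PV₀ = 554 × [1 − (1+r)^−36] / r × (1+r)^−131 = ¥3,635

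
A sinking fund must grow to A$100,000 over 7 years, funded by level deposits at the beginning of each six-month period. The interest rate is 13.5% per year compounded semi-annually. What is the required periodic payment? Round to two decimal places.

Level annuity due; solve FV = PMT × [((1+r)^n − 1)/r] × (1+r) for PMT.
Periodic rate r = 0.135/2 per half-year; n is counted in half-years.
With n = 14: PMT = 100,000 / ([((1+r)^n − 1)/r] × (1+r)) = A$4,228.26

A$4,228.26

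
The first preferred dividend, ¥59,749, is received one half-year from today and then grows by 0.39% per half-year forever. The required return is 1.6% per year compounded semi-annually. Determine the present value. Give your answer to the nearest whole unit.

Periodic rate r = 0.016/2 per half-year.
Growing perpetuity (Gordon): PV = PMT₁ / (r − g) = 59,749 / (r − 0.0039) = ¥14,572,927.

¥14,572,927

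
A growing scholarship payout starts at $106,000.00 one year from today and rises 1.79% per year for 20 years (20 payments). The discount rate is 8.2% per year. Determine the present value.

$1,166,132.15

Periodic rate r = 0.082 per year.
Growing ordinary annuity: PV = PMT₁ × [1 − ((1+g)/(1+r))^n] / (r − g) = 106,000 × [1 − ((1+0.0179)/(1+r))^20] / (r − 0.0179) = $1,166,132.15.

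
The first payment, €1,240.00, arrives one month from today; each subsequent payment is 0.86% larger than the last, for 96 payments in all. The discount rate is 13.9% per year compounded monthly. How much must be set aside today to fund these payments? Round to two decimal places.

€102,616.35

Periodic rate r = 0.139/12 per month; n is counted in months.
Growing ordinary annuity: PV = PMT₁ × [1 − ((1+g)/(1+r))^n] / (r − g) = 1,240 × [1 − ((1+0.0086)/(1+r))^96] / (r − 0.0086) = €102,616.35.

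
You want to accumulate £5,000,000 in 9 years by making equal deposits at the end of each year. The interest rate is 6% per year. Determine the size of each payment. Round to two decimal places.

Level ordinary annuity; solve FV = PMT × [((1+r)^n − 1)/r] for PMT.
Periodic rate r = 0.06 per year.
With n = 9: PMT = 5,000,000 / ([((1+r)^n − 1)/r]) = £435,111.18

£435,111.18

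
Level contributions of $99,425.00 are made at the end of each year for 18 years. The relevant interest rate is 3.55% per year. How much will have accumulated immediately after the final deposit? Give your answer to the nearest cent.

This is an ordinary annuity: 18 deposits of $99,425.00 at the end of each year.
Periodic rate r = 0.0355 per year.
FV = PMT × [((1+r)^n − 1)/r] = 99,425 × [(1+r)^18 − 1] / r = $2,446,997.05

$2,446,997.05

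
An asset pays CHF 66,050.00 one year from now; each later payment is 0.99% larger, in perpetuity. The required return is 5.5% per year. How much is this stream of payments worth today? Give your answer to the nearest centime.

CHF 1,464,523.28

Periodic rate r = 0.055 per year.
Growing perpetuity (Gordon): PV = PMT₁ / (r − g) = 66,050 / (r − 0.0099) = CHF 1,464,523.28.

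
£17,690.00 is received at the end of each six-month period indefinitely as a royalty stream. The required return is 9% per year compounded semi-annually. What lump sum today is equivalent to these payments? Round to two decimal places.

£393,111.11

Periodic rate r = 0.09/2 per half-year.
Level perpetuity: PV = PMT / r = 17,690 / (0.09/2) = £393,111.11.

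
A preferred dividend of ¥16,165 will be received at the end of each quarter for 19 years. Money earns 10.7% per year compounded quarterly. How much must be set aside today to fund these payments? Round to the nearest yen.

¥523,028

This is an ordinary annuity: 76 payments of ¥16,165 at the end of each quarter.
Periodic rate r = 0.107/4 per quarter; n is counted in quarters.
PV = PMT × [(1 − (1+r)^−n)/r] = 16,165 × [1 − (1+r)^−76] / r = ¥523,028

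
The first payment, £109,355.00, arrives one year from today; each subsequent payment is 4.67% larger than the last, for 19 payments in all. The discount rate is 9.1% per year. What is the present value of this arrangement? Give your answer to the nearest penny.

£1,345,491.64

Periodic rate r = 0.091 per year.
Growing ordinary annuity: PV = PMT₁ × [1 − ((1+g)/(1+r))^n] / (r − g) = 109,355 × [1 − ((1+0.0467)/(1+r))^19] / (r − 0.0467) = £1,345,491.64.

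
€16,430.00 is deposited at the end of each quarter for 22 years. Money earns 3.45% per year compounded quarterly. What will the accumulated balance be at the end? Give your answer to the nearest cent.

This is an ordinary annuity: 88 deposits of €16,430.00 at the end of each quarter.
Periodic rate r = 0.0345/4 per quarter; n is counted in quarters.
FV = PMT × [((1+r)^n − 1)/r] = 16,430 × [(1+r)^88 − 1] / r = €2,151,040.89

€2,151,040.89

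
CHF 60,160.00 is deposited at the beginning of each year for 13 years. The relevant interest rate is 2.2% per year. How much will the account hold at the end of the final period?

CHF 913,789.46

This is an annuity due: 13 deposits of CHF 60,160.00 at the beginning of each year.
Periodic rate r = 0.022 per year.
FV = PMT × [((1+r)^n − 1)/r] × (1+r) = 60,160 × [(1+r)^13 − 1] / r × (1+r) = CHF 913,789.46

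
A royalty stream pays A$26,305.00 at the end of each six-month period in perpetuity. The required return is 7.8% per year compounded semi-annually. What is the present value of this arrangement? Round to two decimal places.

A$674,487.18

Periodic rate r = 0.078/2 per half-year.
Level perpetuity: PV = PMT / r = 26,305 / (0.078/2) = A$674,487.18.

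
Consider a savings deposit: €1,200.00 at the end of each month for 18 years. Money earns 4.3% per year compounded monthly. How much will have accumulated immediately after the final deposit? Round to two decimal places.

€390,281.79

This is an ordinary annuity: 216 deposits of €1,200.00 at the end of each month.
Periodic rate r = 0.043/12 per month; n is counted in months.
FV = PMT × [((1+r)^n − 1)/r] = 1,200 × [(1+r)^216 − 1] / r = €390,281.79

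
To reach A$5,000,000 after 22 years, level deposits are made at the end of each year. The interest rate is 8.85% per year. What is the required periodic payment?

Level ordinary annuity; solve FV = PMT × [((1+r)^n − 1)/r] for PMT.
Periodic rate r = 0.0885 per year.
With n = 22: PMT = 5,000,000 / ([((1+r)^n − 1)/r]) = A$81,045.50

A$81,045.50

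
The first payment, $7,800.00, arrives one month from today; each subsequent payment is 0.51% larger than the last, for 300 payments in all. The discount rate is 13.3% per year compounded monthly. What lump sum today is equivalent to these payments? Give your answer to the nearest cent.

$1,083,912.18

Periodic rate r = 0.133/12 per month; n is counted in months.
Growing ordinary annuity: PV = PMT₁ × [1 − ((1+g)/(1+r))^n] / (r − g) = 7,800 × [1 − ((1+0.0051)/(1+r))^300] / (r − 0.0051) = $1,083,912.18.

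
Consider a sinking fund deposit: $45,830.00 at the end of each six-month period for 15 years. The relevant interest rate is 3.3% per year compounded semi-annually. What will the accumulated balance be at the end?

$1,760,663.65

This is an ordinary annuity: 30 deposits of $45,830.00 at the end of each six-month period.
Periodic rate r = 0.033/2 per half-year; n is counted in half-years.
FV = PMT × [((1+r)^n − 1)/r] = 45,830 × [(1+r)^30 − 1] / r = $1,760,663.65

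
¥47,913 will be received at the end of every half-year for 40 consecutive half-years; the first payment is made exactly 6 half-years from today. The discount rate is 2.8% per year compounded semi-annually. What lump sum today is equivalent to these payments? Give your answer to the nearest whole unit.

¥1,361,833

Ordinary annuity of 40 payments, first payment at period 6.
Periodic rate r = 0.028/2 per half-year; n is counted in half-years.
The ordinary-annuity PV formula values the stream one period before the first payment (period 5); discount that back 5 periods:
PV₀ = 47,913 × [1 − (1+r)^−40] / r × (1+r)^−5 = ¥1,361,833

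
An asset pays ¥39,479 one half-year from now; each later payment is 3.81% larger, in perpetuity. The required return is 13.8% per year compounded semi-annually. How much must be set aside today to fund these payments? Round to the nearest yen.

¥1,277,638

Periodic rate r = 0.138/2 per half-year.
Growing perpetuity (Gordon): PV = PMT₁ / (r − g) = 39,479 / (r − 0.0381) = ¥1,277,638.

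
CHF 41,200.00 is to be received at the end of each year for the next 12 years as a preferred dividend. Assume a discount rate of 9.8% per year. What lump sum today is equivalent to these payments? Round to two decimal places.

This is an ordinary annuity: 12 payments of CHF 41,200.00 at the end of each year.
Periodic rate r = 0.098 per year.
PV = PMT × [(1 − (1+r)^−n)/r] = 41,200 × [1 − (1+r)^−12] / r = CHF 283,495.68

CHF 283,495.68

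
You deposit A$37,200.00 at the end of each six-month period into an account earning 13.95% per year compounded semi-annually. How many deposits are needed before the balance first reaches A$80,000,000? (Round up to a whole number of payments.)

Periodic rate r = 0.1395/2 per half-year; n is counted in half-years.
Ordinary annuity FV: 80,000,000 = 37,200 × [((1+r)^n − 1)/r].
(1+r)^n = 1 + 80,000,000 × r / 37,200, so n = ln(1 + 80,000,000·r/37,200) / ln(1+r) = 74.41.
Round up to a whole number of payments: n = 75.

75 payments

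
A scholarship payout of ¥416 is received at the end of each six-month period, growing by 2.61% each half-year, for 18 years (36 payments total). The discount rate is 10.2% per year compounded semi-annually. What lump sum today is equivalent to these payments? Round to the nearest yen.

¥9,659

Periodic rate r = 0.102/2 per half-year; n is counted in half-years.
Growing ordinary annuity: PV = PMT₁ × [1 − ((1+g)/(1+r))^n] / (r − g) = 416 × [1 − ((1+0.0261)/(1+r))^36] / (r − 0.0261) = ¥9,659.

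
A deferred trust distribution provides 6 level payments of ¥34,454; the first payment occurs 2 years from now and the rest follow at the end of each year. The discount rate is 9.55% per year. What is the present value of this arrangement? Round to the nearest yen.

Ordinary annuity of 6 payments, first payment at period 2.
Periodic rate r = 0.0955 per year.
The ordinary-annuity PV formula values the stream one period before the first payment (period 1); discount that back 1 periods:
PV₀ = 34,454 × [1 − (1+r)^−6] / r × (1+r)^−1 = ¥138,800

¥138,800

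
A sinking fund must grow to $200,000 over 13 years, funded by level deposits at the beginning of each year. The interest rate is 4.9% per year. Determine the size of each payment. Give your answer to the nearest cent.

Level annuity due; solve FV = PMT × [((1+r)^n − 1)/r] × (1+r) for PMT.
Periodic rate r = 0.049 per year.
With n = 13: PMT = 200,000 / ([((1+r)^n − 1)/r] × (1+r)) = $10,832.38

$10,832.38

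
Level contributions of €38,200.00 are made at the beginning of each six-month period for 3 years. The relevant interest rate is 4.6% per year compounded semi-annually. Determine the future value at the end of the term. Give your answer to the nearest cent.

This is an annuity due: 6 deposits of €38,200.00 at the beginning of each six-month period.
Periodic rate r = 0.046/2 per half-year; n is counted in half-years.
FV = PMT × [((1+r)^n − 1)/r] × (1+r) = 38,200 × [(1+r)^6 − 1] / r × (1+r) = €248,374.37

€248,374.37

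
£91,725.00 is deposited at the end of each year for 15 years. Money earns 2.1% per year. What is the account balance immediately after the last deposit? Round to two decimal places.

£1,597,748.72

This is an ordinary annuity: 15 deposits of £91,725.00 at the end of each year.
Periodic rate r = 0.021 per year.
FV = PMT × [((1+r)^n − 1)/r] = 91,725 × [(1+r)^15 − 1] / r = £1,597,748.72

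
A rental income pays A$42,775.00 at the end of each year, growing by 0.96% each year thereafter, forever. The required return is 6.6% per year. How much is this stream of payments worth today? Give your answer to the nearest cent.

A$758,421.99

Periodic rate r = 0.066 per year.
Growing perpetuity (Gordon): PV = PMT₁ / (r − g) = 42,775 / (r − 0.0096) = A$758,421.99.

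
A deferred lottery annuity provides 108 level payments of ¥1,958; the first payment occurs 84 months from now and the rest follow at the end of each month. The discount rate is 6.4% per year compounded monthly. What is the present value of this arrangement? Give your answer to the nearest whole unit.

¥103,170

Ordinary annuity of 108 payments, first payment at period 84.
Periodic rate r = 0.064/12 per month; n is counted in months.
The ordinary-annuity PV formula values the stream one period before the first payment (period 83); discount that back 83 periods:
PV₀ = 1,958 × [1 − (1+r)^−108] / r × (1+r)^−83 = ¥103,170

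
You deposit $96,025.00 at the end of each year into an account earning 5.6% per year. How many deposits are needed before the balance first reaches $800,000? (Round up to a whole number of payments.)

Periodic rate r = 0.056 per year.
Ordinary annuity FV: 800,000 = 96,025 × [((1+r)^n − 1)/r].
(1+r)^n = 1 + 800,000 × r / 96,025, so n = ln(1 + 800,000·r/96,025) / ln(1+r) = 7.03.
Round up to a whole number of payments: n = 8.

8 payments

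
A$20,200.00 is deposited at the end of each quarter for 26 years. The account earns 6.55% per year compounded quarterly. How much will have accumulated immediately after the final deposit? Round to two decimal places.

This is an ordinary annuity: 104 deposits of A$20,200.00 at the end of each quarter.
Periodic rate r = 0.0655/4 per quarter; n is counted in quarters.
FV = PMT × [((1+r)^n − 1)/r] = 20,200 × [(1+r)^104 − 1] / r = A$5,446,518.37

A$5,446,518.37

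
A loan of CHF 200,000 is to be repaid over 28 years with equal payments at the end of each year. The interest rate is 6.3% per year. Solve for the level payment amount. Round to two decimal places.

CHF 15,379.84

Level ordinary annuity; solve PV = PMT × [(1 − (1+r)^−n)/r] for PMT.
Periodic rate r = 0.063 per year.
With n = 28: PMT = 200,000 / ([(1 − (1+r)^−n)/r]) = CHF 15,379.84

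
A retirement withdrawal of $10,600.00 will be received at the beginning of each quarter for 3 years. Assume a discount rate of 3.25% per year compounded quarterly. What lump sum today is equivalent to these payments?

$121,710.33

This is an annuity due: 12 payments of $10,600.00 at the beginning of each quarter.
Periodic rate r = 0.0325/4 per quarter; n is counted in quarters.
PV = PMT × [(1 − (1+r)^−n)/r] × (1+r) = 10,600 × [1 − (1+r)^−12] / r × (1+r) = $121,710.33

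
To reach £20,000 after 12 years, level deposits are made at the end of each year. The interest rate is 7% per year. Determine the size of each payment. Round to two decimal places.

Level ordinary annuity; solve FV = PMT × [((1+r)^n − 1)/r] for PMT.
Periodic rate r = 0.07 per year.
With n = 12: PMT = 20,000 / ([((1+r)^n − 1)/r]) = £1,118.04

£1,118.04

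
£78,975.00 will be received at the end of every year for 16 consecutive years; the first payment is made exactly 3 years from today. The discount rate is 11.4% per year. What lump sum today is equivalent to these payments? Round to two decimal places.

£458,999.67

Ordinary annuity of 16 payments, first payment at period 3.
Periodic rate r = 0.114 per year.
The ordinary-annuity PV formula values the stream one period before the first payment (period 2); discount that back 2 periods:
PV₀ = 78,975 × [1 − (1+r)^−16] / r × (1+r)^−2 = £458,999.67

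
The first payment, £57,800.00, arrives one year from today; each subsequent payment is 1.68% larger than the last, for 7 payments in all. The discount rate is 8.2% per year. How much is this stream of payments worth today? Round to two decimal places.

£312,732.61

Periodic rate r = 0.082 per year.
Growing ordinary annuity: PV = PMT₁ × [1 − ((1+g)/(1+r))^n] / (r − g) = 57,800 × [1 − ((1+0.0168)/(1+r))^7] / (r − 0.0168) = £312,732.61.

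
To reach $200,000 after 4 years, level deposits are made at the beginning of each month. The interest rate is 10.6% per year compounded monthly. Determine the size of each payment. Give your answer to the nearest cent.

Level annuity due; solve FV = PMT × [((1+r)^n − 1)/r] × (1+r) for PMT.
Periodic rate r = 0.106/12 per month; n is counted in months.
With n = 48: PMT = 200,000 / ([((1+r)^n − 1)/r] × (1+r)) = $3,334.22

$3,334.22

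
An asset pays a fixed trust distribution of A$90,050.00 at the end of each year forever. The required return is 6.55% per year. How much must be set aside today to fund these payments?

A$1,374,809.16

Periodic rate r = 0.0655 per year.
Level perpetuity: PV = PMT / r = 90,050 / (0.0655) = A$1,374,809.16.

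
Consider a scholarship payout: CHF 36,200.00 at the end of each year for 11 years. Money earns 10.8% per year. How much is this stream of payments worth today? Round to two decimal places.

This is an ordinary annuity: 11 payments of CHF 36,200.00 at the end of each year.
Periodic rate r = 0.108 per year.
PV = PMT × [(1 − (1+r)^−n)/r] = 36,200 × [1 − (1+r)^−11] / r = CHF 226,705.74

CHF 226,705.74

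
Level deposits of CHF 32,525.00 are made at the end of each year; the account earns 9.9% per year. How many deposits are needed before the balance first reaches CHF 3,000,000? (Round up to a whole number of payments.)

Periodic rate r = 0.099 per year.
Ordinary annuity FV: 3,000,000 = 32,525 × [((1+r)^n − 1)/r].
(1+r)^n = 1 + 3,000,000 × r / 32,525, so n = ln(1 + 3,000,000·r/32,525) / ln(1+r) = 24.53.
Round up to a whole number of payments: n = 25.

25 payments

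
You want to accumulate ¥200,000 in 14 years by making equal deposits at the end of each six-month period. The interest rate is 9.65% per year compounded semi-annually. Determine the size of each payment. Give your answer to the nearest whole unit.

Level ordinary annuity; solve FV = PMT × [((1+r)^n − 1)/r] for PMT.
Periodic rate r = 0.0965/2 per half-year; n is counted in half-years.
With n = 28: PMT = 200,000 / ([((1+r)^n − 1)/r]) = ¥3,520

¥3,520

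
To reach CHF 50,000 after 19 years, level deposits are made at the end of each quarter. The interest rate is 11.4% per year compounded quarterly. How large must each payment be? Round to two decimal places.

CHF 190.94

Level ordinary annuity; solve FV = PMT × [((1+r)^n − 1)/r] for PMT.
Periodic rate r = 0.114/4 per quarter; n is counted in quarters.
With n = 76: PMT = 50,000 / ([((1+r)^n − 1)/r]) = CHF 190.94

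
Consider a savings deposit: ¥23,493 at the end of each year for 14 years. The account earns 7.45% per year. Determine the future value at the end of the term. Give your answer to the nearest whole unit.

¥546,985

This is an ordinary annuity: 14 deposits of ¥23,493 at the end of each year.
Periodic rate r = 0.0745 per year.
FV = PMT × [((1+r)^n − 1)/r] = 23,493 × [(1+r)^14 − 1] / r = ¥546,985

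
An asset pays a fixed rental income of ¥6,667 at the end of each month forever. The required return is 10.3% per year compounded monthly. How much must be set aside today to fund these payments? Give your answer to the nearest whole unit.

¥776,738

Periodic rate r = 0.103/12 per month.
Level perpetuity: PV = PMT / r = 6,667 / (0.103/12) = ¥776,738.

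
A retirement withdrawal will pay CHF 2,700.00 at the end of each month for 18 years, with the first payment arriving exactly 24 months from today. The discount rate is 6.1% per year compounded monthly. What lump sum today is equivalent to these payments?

CHF 314,584.61

Ordinary annuity of 216 payments, first payment at period 24.
Periodic rate r = 0.061/12 per month; n is counted in months.
The ordinary-annuity PV formula values the stream one period before the first payment (period 23); discount that back 23 periods:
PV₀ = 2,700 × [1 − (1+r)^−216] / r × (1+r)^−23 = CHF 314,584.61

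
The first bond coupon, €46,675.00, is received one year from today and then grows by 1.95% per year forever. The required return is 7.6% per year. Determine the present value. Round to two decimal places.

€826,106.19

Periodic rate r = 0.076 per year.
Growing perpetuity (Gordon): PV = PMT₁ / (r − g) = 46,675 / (r − 0.0195) = €826,106.19.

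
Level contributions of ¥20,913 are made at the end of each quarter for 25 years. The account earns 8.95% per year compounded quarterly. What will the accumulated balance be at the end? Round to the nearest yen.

¥7,609,620

This is an ordinary annuity: 100 deposits of ¥20,913 at the end of each quarter.
Periodic rate r = 0.0895/4 per quarter; n is counted in quarters.
FV = PMT × [((1+r)^n − 1)/r] = 20,913 × [(1+r)^100 − 1] / r = ¥7,609,620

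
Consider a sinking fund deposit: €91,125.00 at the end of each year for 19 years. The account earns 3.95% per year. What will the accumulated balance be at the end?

This is an ordinary annuity: 19 deposits of €91,125.00 at the end of each year.
Periodic rate r = 0.0395 per year.
FV = PMT × [((1+r)^n − 1)/r] = 91,125 × [(1+r)^19 − 1] / r = €2,509,252.52

€2,509,252.52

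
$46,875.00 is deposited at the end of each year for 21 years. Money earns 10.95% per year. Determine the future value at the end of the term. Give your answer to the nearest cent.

This is an ordinary annuity: 21 deposits of $46,875.00 at the end of each year.
Periodic rate r = 0.1095 per year.
FV = PMT × [((1+r)^n − 1)/r] = 46,875 × [(1+r)^21 − 1] / r = $3,366,820.11

$3,366,820.11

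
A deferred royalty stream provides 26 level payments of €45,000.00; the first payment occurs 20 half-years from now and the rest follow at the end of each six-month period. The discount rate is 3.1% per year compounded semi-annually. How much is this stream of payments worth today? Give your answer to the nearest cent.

Ordinary annuity of 26 payments, first payment at period 20.
Periodic rate r = 0.031/2 per half-year; n is counted in half-years.
The ordinary-annuity PV formula values the stream one period before the first payment (period 19); discount that back 19 periods:
PV₀ = 45,000 × [1 − (1+r)^−26] / r × (1+r)^−19 = €714,453.65

€714,453.65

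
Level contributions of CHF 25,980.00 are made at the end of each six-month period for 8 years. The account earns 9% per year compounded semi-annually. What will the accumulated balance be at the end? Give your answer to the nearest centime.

This is an ordinary annuity: 16 deposits of CHF 25,980.00 at the end of each six-month period.
Periodic rate r = 0.09/2 per half-year; n is counted in half-years.
FV = PMT × [((1+r)^n − 1)/r] = 25,980 × [(1+r)^16 − 1] / r = CHF 590,248.37

CHF 590,248.37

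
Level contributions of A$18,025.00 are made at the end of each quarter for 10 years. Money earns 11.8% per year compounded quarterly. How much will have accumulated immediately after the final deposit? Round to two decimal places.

This is an ordinary annuity: 40 deposits of A$18,025.00 at the end of each quarter.
Periodic rate r = 0.118/4 per quarter; n is counted in quarters.
FV = PMT × [((1+r)^n − 1)/r] = 18,025 × [(1+r)^40 − 1] / r = A$1,343,805.40

A$1,343,805.40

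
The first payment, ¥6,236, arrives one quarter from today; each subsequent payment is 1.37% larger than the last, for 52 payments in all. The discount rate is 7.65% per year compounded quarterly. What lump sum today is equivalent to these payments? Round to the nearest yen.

Periodic rate r = 0.0765/4 per quarter; n is counted in quarters.
Growing ordinary annuity: PV = PMT₁ × [1 − ((1+g)/(1+r))^n] / (r − g) = 6,236 × [1 − ((1+0.0137)/(1+r))^52] / (r − 0.0137) = ¥278,590.

¥278,590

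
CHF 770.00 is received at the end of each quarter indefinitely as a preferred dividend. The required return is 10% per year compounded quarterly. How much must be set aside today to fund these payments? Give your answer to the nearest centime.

Periodic rate r = 0.1/4 per quarter.
Level perpetuity: PV = PMT / r = 770 / (0.1/4) = CHF 30,800.00.

CHF 30,800.00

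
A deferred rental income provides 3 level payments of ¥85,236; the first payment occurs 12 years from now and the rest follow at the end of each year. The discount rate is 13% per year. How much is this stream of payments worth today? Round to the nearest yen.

Ordinary annuity of 3 payments, first payment at period 12.
Periodic rate r = 0.13 per year.
The ordinary-annuity PV formula values the stream one period before the first payment (period 11); discount that back 11 periods:
PV₀ = 85,236 × [1 − (1+r)^−3] / r × (1+r)^−11 = ¥52,467

¥52,467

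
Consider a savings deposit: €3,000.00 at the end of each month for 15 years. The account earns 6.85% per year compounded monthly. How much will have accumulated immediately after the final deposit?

€938,586.13

This is an ordinary annuity: 180 deposits of €3,000.00 at the end of each month.
Periodic rate r = 0.0685/12 per month; n is counted in months.
FV = PMT × [((1+r)^n − 1)/r] = 3,000 × [(1+r)^180 − 1] / r = €938,586.13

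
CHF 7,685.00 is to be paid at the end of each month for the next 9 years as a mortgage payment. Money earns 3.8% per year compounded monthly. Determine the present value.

CHF 702,007.39

This is an ordinary annuity: 108 payments of CHF 7,685.00 at the end of each month.
Periodic rate r = 0.038/12 per month; n is counted in months.
PV = PMT × [(1 − (1+r)^−n)/r] = 7,685 × [1 − (1+r)^−108] / r = CHF 702,007.39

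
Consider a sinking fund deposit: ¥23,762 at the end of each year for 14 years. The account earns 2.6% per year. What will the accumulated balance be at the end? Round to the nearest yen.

¥395,177

This is an ordinary annuity: 14 deposits of ¥23,762 at the end of each year.
Periodic rate r = 0.026 per year.
FV = PMT × [((1+r)^n − 1)/r] = 23,762 × [(1+r)^14 − 1] / r = ¥395,177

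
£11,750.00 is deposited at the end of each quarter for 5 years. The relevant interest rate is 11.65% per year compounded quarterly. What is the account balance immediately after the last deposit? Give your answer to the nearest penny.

£312,931.76

This is an ordinary annuity: 20 deposits of £11,750.00 at the end of each quarter.
Periodic rate r = 0.1165/4 per quarter; n is counted in quarters.
FV = PMT × [((1+r)^n − 1)/r] = 11,750 × [(1+r)^20 − 1] / r = £312,931.76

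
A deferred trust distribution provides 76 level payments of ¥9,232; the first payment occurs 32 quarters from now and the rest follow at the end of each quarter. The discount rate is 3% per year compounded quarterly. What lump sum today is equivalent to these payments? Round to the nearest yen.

Ordinary annuity of 76 payments, first payment at period 32.
Periodic rate r = 0.03/4 per quarter; n is counted in quarters.
The ordinary-annuity PV formula values the stream one period before the first payment (period 31); discount that back 31 periods:
PV₀ = 9,232 × [1 − (1+r)^−76] / r × (1+r)^−31 = ¥423,055

¥423,055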